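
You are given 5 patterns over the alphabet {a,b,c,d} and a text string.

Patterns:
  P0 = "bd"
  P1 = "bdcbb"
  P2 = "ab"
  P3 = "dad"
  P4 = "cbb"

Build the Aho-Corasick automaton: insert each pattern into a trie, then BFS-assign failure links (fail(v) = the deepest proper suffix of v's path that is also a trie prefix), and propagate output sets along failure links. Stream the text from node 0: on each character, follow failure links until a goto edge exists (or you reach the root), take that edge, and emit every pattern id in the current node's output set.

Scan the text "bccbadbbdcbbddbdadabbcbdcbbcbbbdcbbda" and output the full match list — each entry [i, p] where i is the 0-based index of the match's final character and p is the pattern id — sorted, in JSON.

Build:
Trie (insert patterns):
  0='ε' goto a→6 b→1 c→11 d→8
  1='b' goto d→2
  2='bd' goto c→3  ←P0
  3='bdc' goto b→4
  4='bdcb' goto b→5
  5='bdcbb' goto ·  ←P1
  6='a' goto b→7
  7='ab' goto ·  ←P2
  8='d' goto a→9
  9='da' goto d→10
  10='dad' goto ·  ←P3
  11='c' goto b→12
  12='cb' goto b→13
  13='cbb' goto ·  ←P4

Failure links (BFS by depth):
  fail(1) 'b': from fail(0)=0 chase 'b': 0 ⇒ 0;  out=∅∪out(0)=∅
  fail(6) 'a': from fail(0)=0 chase 'a': 0 ⇒ 0;  out=∅∪out(0)=∅
  fail(8) 'd': from fail(0)=0 chase 'd': 0 ⇒ 0;  out=∅∪out(0)=∅
  fail(11) 'c': from fail(0)=0 chase 'c': 0 ⇒ 0;  out=∅∪out(0)=∅
  fail(2) 'bd': from fail(1)=0 chase 'd': 0 ⇒ 8;  out={0}∪out(8)={0}
  fail(7) 'ab': from fail(6)=0 chase 'b': 0 ⇒ 1;  out={2}∪out(1)={2}
  fail(9) 'da': from fail(8)=0 chase 'a': 0 ⇒ 6;  out=∅∪out(6)=∅
  fail(12) 'cb': from fail(11)=0 chase 'b': 0 ⇒ 1;  out=∅∪out(1)=∅
  fail(3) 'bdc': from fail(2)=8 chase 'c': 8→0 ⇒ 11;  out=∅∪out(11)=∅
  fail(10) 'dad': from fail(9)=6 chase 'd': 6→0 ⇒ 8;  out={3}∪out(8)={3}
  fail(13) 'cbb': from fail(12)=1 chase 'b': 1→0 ⇒ 1;  out={4}∪out(1)={4}
  fail(4) 'bdcb': from fail(3)=11 chase 'b': 11 ⇒ 12;  out=∅∪out(12)=∅
  fail(5) 'bdcbb': from fail(4)=12 chase 'b': 12 ⇒ 13;  out={1}∪out(13)={1,4}

Run:
[0] read 'b'  n0⇒n1
[1] read 'c'  n1⇒n11 (via fail)
[2] read 'c'  n11⇒n11 (via fail)
[3] read 'b'  n11⇒n12
[4] read 'a'  n12⇒n6 (via fail)
[5] read 'd'  n6⇒n8 (via fail)
[6] read 'b'  n8⇒n1 (via fail)
[7] read 'b'  n1⇒n1 (via fail)
[8] read 'd'  n1⇒n2  ** P0@[7:8]
[9] read 'c'  n2⇒n3
[10] read 'b'  n3⇒n4
[11] read 'b'  n4⇒n5  ** P1@[7:11],P4@[9:11]
[12] read 'd'  n5⇒n2 (via fail)  ** P0@[11:12]
[13] read 'd'  n2⇒n8 (via fail)
[14] read 'b'  n8⇒n1 (via fail)
[15] read 'd'  n1⇒n2  ** P0@[14:15]
[16] read 'a'  n2⇒n9 (via fail)
[17] read 'd'  n9⇒n10  ** P3@[15:17]
[18] read 'a'  n10⇒n9 (via fail)
[19] read 'b'  n9⇒n7 (via fail)  ** P2@[18:19]
[20] read 'b'  n7⇒n1 (via fail)
[21] read 'c'  n1⇒n11 (via fail)
[22] read 'b'  n11⇒n12
[23] read 'd'  n12⇒n2 (via fail)  ** P0@[22:23]
[24] read 'c'  n2⇒n3
[25] read 'b'  n3⇒n4
[26] read 'b'  n4⇒n5  ** P1@[22:26],P4@[24:26]
[27] read 'c'  n5⇒n11 (via fail)
[28] read 'b'  n11⇒n12
[29] read 'b'  n12⇒n13  ** P4@[27:29]
[30] read 'b'  n13⇒n1 (via fail)
[31] read 'd'  n1⇒n2  ** P0@[30:31]
[32] read 'c'  n2⇒n3
[33] read 'b'  n3⇒n4
[34] read 'b'  n4⇒n5  ** P1@[30:34],P4@[32:34]
[35] read 'd'  n5⇒n2 (via fail)  ** P0@[34:35]
[36] read 'a'  n2⇒n9 (via fail)

All matches (sorted): [[8,0],[11,1],[11,4],[12,0],[15,0],[17,3],[19,2],[23,0],[26,1],[26,4],[29,4],[31,0],[34,1],[34,4],[35,0]]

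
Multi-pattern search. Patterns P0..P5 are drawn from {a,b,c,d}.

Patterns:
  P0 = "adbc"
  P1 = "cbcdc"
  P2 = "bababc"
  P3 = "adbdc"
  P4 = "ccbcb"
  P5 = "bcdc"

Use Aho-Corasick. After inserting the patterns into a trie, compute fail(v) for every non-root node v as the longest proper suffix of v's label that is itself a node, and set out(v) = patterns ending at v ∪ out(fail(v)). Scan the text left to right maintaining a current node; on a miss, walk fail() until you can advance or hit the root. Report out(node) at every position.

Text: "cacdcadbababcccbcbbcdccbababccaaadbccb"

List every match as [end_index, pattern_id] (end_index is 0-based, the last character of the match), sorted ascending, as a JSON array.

Build automaton:
Trie (insert patterns):
  0='ε' goto a→1 b→10 c→5
  1='a' goto d→2
  2='ad' goto b→3
  3='adb' goto c→4 d→16
  4='adbc' goto ·  [P0 ends]
  5='c' goto b→6 c→18
  6='cb' goto c→7
  7='cbc' goto d→8
  8='cbcd' goto c→9
  9='cbcdc' goto ·  [P1 ends]
  10='b' goto a→11 c→22
  11='ba' goto b→12
  12='bab' goto a→13
  13='baba' goto b→14
  14='babab' goto c→15
  15='bababc' goto ·  [P2 ends]
  16='adbd' goto c→17
  17='adbdc' goto ·  [P3 ends]
  18='cc' goto b→19
  19='ccb' goto c→20
  20='ccbc' goto b→21
  21='ccbcb' goto ·  [P4 ends]
  22='bc' goto d→23
  23='bcd' goto c→24
  24='bcdc' goto ·  [P5 ends]

BFS fail/out derivation:
  n1('a'): parent n0 fail=0; on 'a' 0 → fail=0;  out ∅∪∅=∅
  n5('c'): parent n0 fail=0; on 'c' 0 → fail=0;  out ∅∪∅=∅
  n10('b'): parent n0 fail=0; on 'b' 0 → fail=0;  out ∅∪∅=∅
  n2('ad'): parent n1 fail=0; on 'd' 0 → fail=0;  out ∅∪∅=∅
  n6('cb'): parent n5 fail=0; on 'b' 0 → fail=10;  out ∅∪∅=∅
  n11('ba'): parent n10 fail=0; on 'a' 0 → fail=1;  out ∅∪∅=∅
  n18('cc'): parent n5 fail=0; on 'c' 0 → fail=5;  out ∅∪∅=∅
  n22('bc'): parent n10 fail=0; on 'c' 0 → fail=5;  out ∅∪∅=∅
  n3('adb'): parent n2 fail=0; on 'b' 0 → fail=10;  out ∅∪∅=∅
  n7('cbc'): parent n6 fail=10; on 'c' 10 → fail=22;  out ∅∪∅=∅
  n12('bab'): parent n11 fail=1; on 'b' 1→0 → fail=10;  out ∅∪∅=∅
  n19('ccb'): parent n18 fail=5; on 'b' 5 → fail=6;  out ∅∪∅=∅
  n23('bcd'): parent n22 fail=5; on 'd' 5→0 → fail=0;  out ∅∪∅=∅
  n4('adbc'): parent n3 fail=10; on 'c' 10 → fail=22;  out {0}∪∅={0}
  n8('cbcd'): parent n7 fail=22; on 'd' 22 → fail=23;  out ∅∪∅=∅
  n13('baba'): parent n12 fail=10; on 'a' 10 → fail=11;  out ∅∪∅=∅
  n16('adbd'): parent n3 fail=10; on 'd' 10→0 → fail=0;  out ∅∪∅=∅
  n20('ccbc'): parent n19 fail=6; on 'c' 6 → fail=7;  out ∅∪∅=∅
  n24('bcdc'): parent n23 fail=0; on 'c' 0 → fail=5;  out {5}∪∅={5}
  n9('cbcdc'): parent n8 fail=23; on 'c' 23 → fail=24;  out {1}∪{5}={1,5}
  n14('babab'): parent n13 fail=11; on 'b' 11 → fail=12;  out ∅∪∅=∅
  n17('adbdc'): parent n16 fail=0; on 'c' 0 → fail=5;  out {3}∪∅={3}
  n21('ccbcb'): parent n20 fail=7; on 'b' 7→22→5 → fail=6;  out {4}∪∅={4}
  n15('bababc'): parent n14 fail=12; on 'c' 12→10 → fail=22;  out {2}∪∅={2}

Run:
[0] read 'c'  n0⇒n5
[1] read 'a'  n5⇒n1 (via fail)
[2] read 'c'  n1⇒n5 (via fail)
[3] read 'd'  n5⇒n0 (via fail)
[4] read 'c'  n0⇒n5
[5] read 'a'  n5⇒n1 (via fail)
[6] read 'd'  n1⇒n2
[7] read 'b'  n2⇒n3
[8] read 'a'  n3⇒n11 (via fail)
[9] read 'b'  n11⇒n12
[10] read 'a'  n12⇒n13
[11] read 'b'  n13⇒n14
[12] read 'c'  n14⇒n15  → match P2@[7:12]
[13] read 'c'  n15⇒n18 (via fail)
[14] read 'c'  n18⇒n18 (via fail)
[15] read 'b'  n18⇒n19
[16] read 'c'  n19⇒n20
[17] read 'b'  n20⇒n21  → match P4@[13:17]
[18] read 'b'  n21⇒n10 (via fail)
[19] read 'c'  n10⇒n22
[20] read 'd'  n22⇒n23
[21] read 'c'  n23⇒n24  → match P5@[18:21]
[22] read 'c'  n24⇒n18 (via fail)
[23] read 'b'  n18⇒n19
[24] read 'a'  n19⇒n11 (via fail)
[25] read 'b'  n11⇒n12
[26] read 'a'  n12⇒n13
[27] read 'b'  n13⇒n14
[28] read 'c'  n14⇒n15  → match P2@[23:28]
[29] read 'c'  n15⇒n18 (via fail)
[30] read 'a'  n18⇒n1 (via fail)
[31] read 'a'  n1⇒n1 (via fail)
[32] read 'a'  n1⇒n1 (via fail)
[33] read 'd'  n1⇒n2
[34] read 'b'  n2⇒n3
[35] read 'c'  n3⇒n4  → match P0@[32:35]
[36] read 'c'  n4⇒n18 (via fail)
[37] read 'b'  n18⇒n19

Result: [[12,2],[17,4],[21,5],[28,2],[35,0]]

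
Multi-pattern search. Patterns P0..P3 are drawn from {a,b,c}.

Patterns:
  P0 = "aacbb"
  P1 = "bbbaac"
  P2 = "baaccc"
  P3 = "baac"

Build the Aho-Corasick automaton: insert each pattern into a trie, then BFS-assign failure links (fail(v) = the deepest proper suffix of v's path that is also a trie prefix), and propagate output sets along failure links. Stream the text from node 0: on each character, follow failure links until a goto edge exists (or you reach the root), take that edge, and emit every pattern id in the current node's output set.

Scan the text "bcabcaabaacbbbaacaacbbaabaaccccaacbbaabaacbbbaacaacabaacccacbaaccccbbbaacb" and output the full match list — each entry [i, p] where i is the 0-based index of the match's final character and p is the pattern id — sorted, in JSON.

Build:
Trie (insert patterns):
  0='ε' goto a→1 b→6
  1='a' goto a→2
  2='aa' goto c→3
  3='aac' goto b→4
  4='aacb' goto b→5
  5='aacbb' goto ·  [P0 ends]
  6='b' goto a→12 b→7
  7='bb' goto b→8
  8='bbb' goto a→9
  9='bbba' goto a→10
  10='bbbaa' goto c→11
  11='bbbaac' goto ·  [P1 ends]
  12='ba' goto a→13
  13='baa' goto c→14
  14='baac' goto c→15  [P3 ends]
  15='baacc' goto c→16
  16='baaccc' goto ·  [P2 ends]

Failure links (BFS by depth):
  fail(1) 'a': from fail(0)=0 chase 'a': 0 ⇒ 0;  out=∅∪out(0)=∅
  fail(6) 'b': from fail(0)=0 chase 'b': 0 ⇒ 0;  out=∅∪out(0)=∅
  fail(2) 'aa': from fail(1)=0 chase 'a': 0 ⇒ 1;  out=∅∪out(1)=∅
  fail(7) 'bb': from fail(6)=0 chase 'b': 0 ⇒ 6;  out=∅∪out(6)=∅
  fail(12) 'ba': from fail(6)=0 chase 'a': 0 ⇒ 1;  out=∅∪out(1)=∅
  fail(3) 'aac': from fail(2)=1 chase 'c': 1→0 ⇒ 0;  out=∅∪out(0)=∅
  fail(8) 'bbb': from fail(7)=6 chase 'b': 6 ⇒ 7;  out=∅∪out(7)=∅
  fail(13) 'baa': from fail(12)=1 chase 'a': 1 ⇒ 2;  out=∅∪out(2)=∅
  fail(4) 'aacb': from fail(3)=0 chase 'b': 0 ⇒ 6;  out=∅∪out(6)=∅
  fail(9) 'bbba': from fail(8)=7 chase 'a': 7→6 ⇒ 12;  out=∅∪out(12)=∅
  fail(14) 'baac': from fail(13)=2 chase 'c': 2 ⇒ 3;  out={3}∪out(3)={3}
  fail(5) 'aacbb': from fail(4)=6 chase 'b': 6 ⇒ 7;  out={0}∪out(7)={0}
  fail(10) 'bbbaa': from fail(9)=12 chase 'a': 12 ⇒ 13;  out=∅∪out(13)=∅
  fail(15) 'baacc': from fail(14)=3 chase 'c': 3→0 ⇒ 0;  out=∅∪out(0)=∅
  fail(11) 'bbbaac': from fail(10)=13 chase 'c': 13 ⇒ 14;  out={1}∪out(14)={1,3}
  fail(16) 'baaccc': from fail(15)=0 chase 'c': 0 ⇒ 0;  out={2}∪out(0)={2}

Scan:
pos 0 'b': at 6
pos 1 'c': at 0 (via fail)
pos 2 'a': at 1
pos 3 'b': at 6 (via fail)
pos 4 'c': at 0 (via fail)
pos 5 'a': at 1
pos 6 'a': at 2
pos 7 'b': at 6 (via fail)
pos 8 'a': at 12
pos 9 'a': at 13
pos 10 'c': at 14  emit P3@[7:10]
pos 11 'b': at 4 (via fail)
pos 12 'b': at 5  emit P0@[8:12]
pos 13 'b': at 8 (via fail)
pos 14 'a': at 9
pos 15 'a': at 10
pos 16 'c': at 11  emit P1@[11:16],P3@[13:16]
pos 17 'a': at 1 (via fail)
pos 18 'a': at 2
pos 19 'c': at 3
pos 20 'b': at 4
pos 21 'b': at 5  emit P0@[17:21]
pos 22 'a': at 12 (via fail)
pos 23 'a': at 13
pos 24 'b': at 6 (via fail)
pos 25 'a': at 12
pos 26 'a': at 13
pos 27 'c': at 14  emit P3@[24:27]
pos 28 'c': at 15
pos 29 'c': at 16  emit P2@[24:29]
pos 30 'c': at 0 (via fail)
pos 31 'a': at 1
pos 32 'a': at 2
pos 33 'c': at 3
pos 34 'b': at 4
pos 35 'b': at 5  emit P0@[31:35]
pos 36 'a': at 12 (via fail)
pos 37 'a': at 13
pos 38 'b': at 6 (via fail)
pos 39 'a': at 12
pos 40 'a': at 13
pos 41 'c': at 14  emit P3@[38:41]
pos 42 'b': at 4 (via fail)
pos 43 'b': at 5  emit P0@[39:43]
pos 44 'b': at 8 (via fail)
pos 45 'a': at 9
pos 46 'a': at 10
pos 47 'c': at 11  emit P1@[42:47],P3@[44:47]
pos 48 'a': at 1 (via fail)
pos 49 'a': at 2
pos 50 'c': at 3
pos 51 'a': at 1 (via fail)
pos 52 'b': at 6 (via fail)
pos 53 'a': at 12
pos 54 'a': at 13
pos 55 'c': at 14  emit P3@[52:55]
pos 56 'c': at 15
pos 57 'c': at 16  emit P2@[52:57]
pos 58 'a': at 1 (via fail)
pos 59 'c': at 0 (via fail)
pos 60 'b': at 6
pos 61 'a': at 12
pos 62 'a': at 13
pos 63 'c': at 14  emit P3@[60:63]
pos 64 'c': at 15
pos 65 'c': at 16  emit P2@[60:65]
pos 66 'c': at 0 (via fail)
pos 67 'b': at 6
pos 68 'b': at 7
pos 69 'b': at 8
pos 70 'a': at 9
pos 71 'a': at 10
pos 72 'c': at 11  emit P1@[67:72],P3@[69:72]
pos 73 'b': at 4 (via fail)

Matches: [[10,3],[12,0],[16,1],[16,3],[21,0],[27,3],[29,2],[35,0],[41,3],[43,0],[47,1],[47,3],[55,3],[57,2],[63,3],[65,2],[72,1],[72,3]]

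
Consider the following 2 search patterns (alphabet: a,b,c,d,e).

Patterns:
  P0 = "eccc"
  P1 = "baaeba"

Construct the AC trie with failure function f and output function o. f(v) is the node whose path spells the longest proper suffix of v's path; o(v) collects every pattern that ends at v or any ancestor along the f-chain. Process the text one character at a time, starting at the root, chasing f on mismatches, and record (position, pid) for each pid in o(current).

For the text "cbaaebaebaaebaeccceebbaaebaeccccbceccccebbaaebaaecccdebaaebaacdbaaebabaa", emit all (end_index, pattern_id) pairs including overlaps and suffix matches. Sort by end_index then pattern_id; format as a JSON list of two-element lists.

Build:
Trie (insert patterns):
  0='ε' goto b→5 e→1
  1='e' goto c→2
  2='ec' goto c→3
  3='ecc' goto c→4
  4='eccc' goto ·  [P0 ends]
  5='b' goto a→6
  6='ba' goto a→7
  7='baa' goto e→8
  8='baae' goto b→9
  9='baaeb' goto a→10
  10='baaeba' goto ·  [P1 ends]

BFS fail/out derivation:
  n1('e'): parent n0 fail=0; on 'e' 0 → fail=0;  out ∅∪∅=∅
  n5('b'): parent n0 fail=0; on 'b' 0 → fail=0;  out ∅∪∅=∅
  n2('ec'): parent n1 fail=0; on 'c' 0 → fail=0;  out ∅∪∅=∅
  n6('ba'): parent n5 fail=0; on 'a' 0 → fail=0;  out ∅∪∅=∅
  n3('ecc'): parent n2 fail=0; on 'c' 0 → fail=0;  out ∅∪∅=∅
  n7('baa'): parent n6 fail=0; on 'a' 0 → fail=0;  out ∅∪∅=∅
  n4('eccc'): parent n3 fail=0; on 'c' 0 → fail=0;  out {0}∪∅={0}
  n8('baae'): parent n7 fail=0; on 'e' 0 → fail=1;  out ∅∪∅=∅
  n9('baaeb'): parent n8 fail=1; on 'b' 1→0 → fail=5;  out ∅∪∅=∅
  n10('baaeba'): parent n9 fail=5; on 'a' 5 → fail=6;  out {1}∪∅={1}

Run:
i=0 'c': node 0→0
i=1 'b': node 0→5
i=2 'a': node 5→6
i=3 'a': node 6→7
i=4 'e': node 7→8
i=5 'b': node 8→9
i=6 'a': node 9→10  → match P1@[1:6]
i=7 'e': node 10→1 (via fail)
i=8 'b': node 1→5 (via fail)
i=9 'a': node 5→6
i=10 'a': node 6→7
i=11 'e': node 7→8
i=12 'b': node 8→9
i=13 'a': node 9→10  → match P1@[8:13]
i=14 'e': node 10→1 (via fail)
i=15 'c': node 1→2
i=16 'c': node 2→3
i=17 'c': node 3→4  → match P0@[14:17]
i=18 'e': node 4→1 (via fail)
i=19 'e': node 1→1 (via fail)
i=20 'b': node 1→5 (via fail)
i=21 'b': node 5→5 (via fail)
i=22 'a': node 5→6
i=23 'a': node 6→7
i=24 'e': node 7→8
i=25 'b': node 8→9
i=26 'a': node 9→10  → match P1@[21:26]
i=27 'e': node 10→1 (via fail)
i=28 'c': node 1→2
i=29 'c': node 2→3
i=30 'c': node 3→4  → match P0@[27:30]
i=31 'c': node 4→0 (via fail)
i=32 'b': node 0→5
i=33 'c': node 5→0 (via fail)
i=34 'e': node 0→1
i=35 'c': node 1→2
i=36 'c': node 2→3
i=37 'c': node 3→4  → match P0@[34:37]
i=38 'c': node 4→0 (via fail)
i=39 'e': node 0→1
i=40 'b': node 1→5 (via fail)
i=41 'b': node 5→5 (via fail)
i=42 'a': node 5→6
i=43 'a': node 6→7
i=44 'e': node 7→8
i=45 'b': node 8→9
i=46 'a': node 9→10  → match P1@[41:46]
i=47 'a': node 10→7 (via fail)
i=48 'e': node 7→8
i=49 'c': node 8→2 (via fail)
i=50 'c': node 2→3
i=51 'c': node 3→4  → match P0@[48:51]
i=52 'd': node 4→0 (via fail)
i=53 'e': node 0→1
i=54 'b': node 1→5 (via fail)
i=55 'a': node 5→6
i=56 'a': node 6→7
i=57 'e': node 7→8
i=58 'b': node 8→9
i=59 'a': node 9→10  → match P1@[54:59]
i=60 'a': node 10→7 (via fail)
i=61 'c': node 7→0 (via fail)
i=62 'd': node 0→0
i=63 'b': node 0→5
i=64 'a': node 5→6
i=65 'a': node 6→7
i=66 'e': node 7→8
i=67 'b': node 8→9
i=68 'a': node 9→10  → match P1@[63:68]
i=69 'b': node 10→5 (via fail)
i=70 'a': node 5→6
i=71 'a': node 6→7

Result: [[6,1],[13,1],[17,0],[26,1],[30,0],[37,0],[46,1],[51,0],[59,1],[68,1]]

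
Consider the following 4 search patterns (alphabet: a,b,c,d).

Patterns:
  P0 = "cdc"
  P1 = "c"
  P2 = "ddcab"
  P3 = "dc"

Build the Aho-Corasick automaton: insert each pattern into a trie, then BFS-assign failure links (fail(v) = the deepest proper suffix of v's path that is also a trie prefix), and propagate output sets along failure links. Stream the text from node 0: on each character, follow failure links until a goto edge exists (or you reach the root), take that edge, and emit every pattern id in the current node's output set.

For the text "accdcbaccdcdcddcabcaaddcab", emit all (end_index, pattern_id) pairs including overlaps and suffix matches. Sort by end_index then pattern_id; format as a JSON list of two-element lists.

Construct AC machine:
Trie nodes:
  n0 'ε': c→1 d→4
  n1 'c': d→2  [P1 ends]
  n2 'cd': c→3
  n3 'cdc': ·  [P0 ends]
  n4 'd': c→9 d→5
  n5 'dd': c→6
  n6 'ddc': a→7
  n7 'ddca': b→8
  n8 'ddcab': ·  [P2 ends]
  n9 'dc': ·  [P3 ends]

Failure links (BFS by depth):
  n1('c'): parent n0 fail=0; on 'c' 0 → fail=0;  out {1}∪∅={1}
  n4('d'): parent n0 fail=0; on 'd' 0 → fail=0;  out ∅∪∅=∅
  n2('cd'): parent n1 fail=0; on 'd' 0 → fail=4;  out ∅∪∅=∅
  n5('dd'): parent n4 fail=0; on 'd' 0 → fail=4;  out ∅∪∅=∅
  n9('dc'): parent n4 fail=0; on 'c' 0 → fail=1;  out {3}∪{1}={1,3}
  n3('cdc'): parent n2 fail=4; on 'c' 4 → fail=9;  out {0}∪{1,3}={0,1,3}
  n6('ddc'): parent n5 fail=4; on 'c' 4 → fail=9;  out ∅∪{1,3}={1,3}
  n7('ddca'): parent n6 fail=9; on 'a' 9→1→0 → fail=0;  out ∅∪∅=∅
  n8('ddcab'): parent n7 fail=0; on 'b' 0 → fail=0;  out {2}∪∅={2}

Text stream:
i=0 'a': node 0→0
i=1 'c': node 0→1  → match P1@[1:1]
i=2 'c': node 1→1 (fail-walked)  → match P1@[2:2]
i=3 'd': node 1→2
i=4 'c': node 2→3  → match P0@[2:4],P1@[4:4],P3@[3:4]
i=5 'b': node 3→0 (fail-walked)
i=6 'a': node 0→0
i=7 'c': node 0→1  → match P1@[7:7]
i=8 'c': node 1→1 (fail-walked)  → match P1@[8:8]
i=9 'd': node 1→2
i=10 'c': node 2→3  → match P0@[8:10],P1@[10:10],P3@[9:10]
i=11 'd': node 3→2 (fail-walked)
i=12 'c': node 2→3  → match P0@[10:12],P1@[12:12],P3@[11:12]
i=13 'd': node 3→2 (fail-walked)
i=14 'd': node 2→5 (fail-walked)
i=15 'c': node 5→6  → match P1@[15:15],P3@[14:15]
i=16 'a': node 6→7
i=17 'b': node 7→8  → match P2@[13:17]
i=18 'c': node 8→1 (fail-walked)  → match P1@[18:18]
i=19 'a': node 1→0 (fail-walked)
i=20 'a': node 0→0
i=21 'd': node 0→4
i=22 'd': node 4→5
i=23 'c': node 5→6  → match P1@[23:23],P3@[22:23]
i=24 'a': node 6→7
i=25 'b': node 7→8  → match P2@[21:25]

All matches (sorted): [[1,1],[2,1],[4,0],[4,1],[4,3],[7,1],[8,1],[10,0],[10,1],[10,3],[12,0],[12,1],[12,3],[15,1],[15,3],[17,2],[18,1],[23,1],[23,3],[25,2]]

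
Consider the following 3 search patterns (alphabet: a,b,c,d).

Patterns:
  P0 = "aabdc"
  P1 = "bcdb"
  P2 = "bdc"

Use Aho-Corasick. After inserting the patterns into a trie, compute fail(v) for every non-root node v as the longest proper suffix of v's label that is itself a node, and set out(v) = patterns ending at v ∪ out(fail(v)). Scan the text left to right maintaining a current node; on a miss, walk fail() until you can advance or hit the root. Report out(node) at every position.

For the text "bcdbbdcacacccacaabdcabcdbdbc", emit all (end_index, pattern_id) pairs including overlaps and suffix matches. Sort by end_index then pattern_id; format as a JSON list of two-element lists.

Construct AC machine:
Trie nodes:
  0='ε' goto a→1 b→6
  1='a' goto a→2
  2='aa' goto b→3
  3='aab' goto d→4
  4='aabd' goto c→5
  5='aabdc' goto ·  ←P0
  6='b' goto c→7 d→10
  7='bc' goto d→8
  8='bcd' goto b→9
  9='bcdb' goto ·  ←P1
  10='bd' goto c→11
  11='bdc' goto ·  ←P2

BFS fail/out derivation:
  n1('a'): parent n0 fail=0; on 'a' 0 → fail=0;  out ∅∪∅=∅
  n6('b'): parent n0 fail=0; on 'b' 0 → fail=0;  out ∅∪∅=∅
  n2('aa'): parent n1 fail=0; on 'a' 0 → fail=1;  out ∅∪∅=∅
  n7('bc'): parent n6 fail=0; on 'c' 0 → fail=0;  out ∅∪∅=∅
  n10('bd'): parent n6 fail=0; on 'd' 0 → fail=0;  out ∅∪∅=∅
  n3('aab'): parent n2 fail=1; on 'b' 1→0 → fail=6;  out ∅∪∅=∅
  n8('bcd'): parent n7 fail=0; on 'd' 0 → fail=0;  out ∅∪∅=∅
  n11('bdc'): parent n10 fail=0; on 'c' 0 → fail=0;  out {2}∪∅={2}
  n4('aabd'): parent n3 fail=6; on 'd' 6 → fail=10;  out ∅∪∅=∅
  n9('bcdb'): parent n8 fail=0; on 'b' 0 → fail=6;  out {1}∪∅={1}
  n5('aabdc'): parent n4 fail=10; on 'c' 10 → fail=11;  out {0}∪{2}={0,2}

Scan:
i=0 'b': node 0→6
i=1 'c': node 6→7
i=2 'd': node 7→8
i=3 'b': node 8→9  → match P1@[0:3]
i=4 'b': node 9→6 (fail-walked)
i=5 'd': node 6→10
i=6 'c': node 10→11  → match P2@[4:6]
i=7 'a': node 11→1 (fail-walked)
i=8 'c': node 1→0 (fail-walked)
i=9 'a': node 0→1
i=10 'c': node 1→0 (fail-walked)
i=11 'c': node 0→0
i=12 'c': node 0→0
i=13 'a': node 0→1
i=14 'c': node 1→0 (fail-walked)
i=15 'a': node 0→1
i=16 'a': node 1→2
i=17 'b': node 2→3
i=18 'd': node 3→4
i=19 'c': node 4→5  → match P0@[15:19],P2@[17:19]
i=20 'a': node 5→1 (fail-walked)
i=21 'b': node 1→6 (fail-walked)
i=22 'c': node 6→7
i=23 'd': node 7→8
i=24 'b': node 8→9  → match P1@[21:24]
i=25 'd': node 9→10 (fail-walked)
i=26 'b': node 10→6 (fail-walked)
i=27 'c': node 6→7

All matches (sorted): [[3,1],[6,2],[19,0],[19,2],[24,1]]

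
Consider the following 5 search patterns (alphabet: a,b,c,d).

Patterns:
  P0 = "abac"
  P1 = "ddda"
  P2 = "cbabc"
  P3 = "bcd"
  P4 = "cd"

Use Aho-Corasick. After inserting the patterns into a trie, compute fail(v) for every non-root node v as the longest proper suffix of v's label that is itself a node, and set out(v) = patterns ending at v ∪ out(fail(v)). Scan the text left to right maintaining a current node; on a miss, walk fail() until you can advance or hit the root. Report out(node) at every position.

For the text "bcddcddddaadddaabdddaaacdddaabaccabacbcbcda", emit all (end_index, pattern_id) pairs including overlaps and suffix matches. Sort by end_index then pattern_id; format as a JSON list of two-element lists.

Build automaton:
Trie nodes:
  0='ε' goto a→1 b→14 c→9 d→5
  1='a' goto b→2
  2='ab' goto a→3
  3='aba' goto c→4
  4='abac' goto ·  [P0 ends]
  5='d' goto d→6
  6='dd' goto d→7
  7='ddd' goto a→8
  8='ddda' goto ·  [P1 ends]
  9='c' goto b→10 d→17
  10='cb' goto a→11
  11='cba' goto b→12
  12='cbab' goto c→13
  13='cbabc' goto ·  [P2 ends]
  14='b' goto c→15
  15='bc' goto d→16
  16='bcd' goto ·  [P3 ends]
  17='cd' goto ·  [P4 ends]

Failure links (BFS by depth):
  fail(1) 'a': from fail(0)=0 chase 'a': 0 ⇒ 0;  out=∅∪out(0)=∅
  fail(5) 'd': from fail(0)=0 chase 'd': 0 ⇒ 0;  out=∅∪out(0)=∅
  fail(9) 'c': from fail(0)=0 chase 'c': 0 ⇒ 0;  out=∅∪out(0)=∅
  fail(14) 'b': from fail(0)=0 chase 'b': 0 ⇒ 0;  out=∅∪out(0)=∅
  fail(2) 'ab': from fail(1)=0 chase 'b': 0 ⇒ 14;  out=∅∪out(14)=∅
  fail(6) 'dd': from fail(5)=0 chase 'd': 0 ⇒ 5;  out=∅∪out(5)=∅
  fail(10) 'cb': from fail(9)=0 chase 'b': 0 ⇒ 14;  out=∅∪out(14)=∅
  fail(15) 'bc': from fail(14)=0 chase 'c': 0 ⇒ 9;  out=∅∪out(9)=∅
  fail(17) 'cd': from fail(9)=0 chase 'd': 0 ⇒ 5;  out={4}∪out(5)={4}
  fail(3) 'aba': from fail(2)=14 chase 'a': 14→0 ⇒ 1;  out=∅∪out(1)=∅
  fail(7) 'ddd': from fail(6)=5 chase 'd': 5 ⇒ 6;  out=∅∪out(6)=∅
  fail(11) 'cba': from fail(10)=14 chase 'a': 14→0 ⇒ 1;  out=∅∪out(1)=∅
  fail(16) 'bcd': from fail(15)=9 chase 'd': 9 ⇒ 17;  out={3}∪out(17)={3,4}
  fail(4) 'abac': from fail(3)=1 chase 'c': 1→0 ⇒ 9;  out={0}∪out(9)={0}
  fail(8) 'ddda': from fail(7)=6 chase 'a': 6→5→0 ⇒ 1;  out={1}∪out(1)={1}
  fail(12) 'cbab': from fail(11)=1 chase 'b': 1 ⇒ 2;  out=∅∪out(2)=∅
  fail(13) 'cbabc': from fail(12)=2 chase 'c': 2→14 ⇒ 15;  out={2}∪out(15)={2}

Scan:
i=0 'b': node 0→14
i=1 'c': node 14→15
i=2 'd': node 15→16  ** P3@[0:2],P4@[1:2]
i=3 'd': node 16→6 (fail-walked)
i=4 'c': node 6→9 (fail-walked)
i=5 'd': node 9→17  ** P4@[4:5]
i=6 'd': node 17→6 (fail-walked)
i=7 'd': node 6→7
i=8 'd': node 7→7 (fail-walked)
i=9 'a': node 7→8  ** P1@[6:9]
i=10 'a': node 8→1 (fail-walked)
i=11 'd': node 1→5 (fail-walked)
i=12 'd': node 5→6
i=13 'd': node 6→7
i=14 'a': node 7→8  ** P1@[11:14]
i=15 'a': node 8→1 (fail-walked)
i=16 'b': node 1→2
i=17 'd': node 2→5 (fail-walked)
i=18 'd': node 5→6
i=19 'd': node 6→7
i=20 'a': node 7→8  ** P1@[17:20]
i=21 'a': node 8→1 (fail-walked)
i=22 'a': node 1→1 (fail-walked)
i=23 'c': node 1→9 (fail-walked)
i=24 'd': node 9→17  ** P4@[23:24]
i=25 'd': node 17→6 (fail-walked)
i=26 'd': node 6→7
i=27 'a': node 7→8  ** P1@[24:27]
i=28 'a': node 8→1 (fail-walked)
i=29 'b': node 1→2
i=30 'a': node 2→3
i=31 'c': node 3→4  ** P0@[28:31]
i=32 'c': node 4→9 (fail-walked)
i=33 'a': node 9→1 (fail-walked)
i=34 'b': node 1→2
i=35 'a': node 2→3
i=36 'c': node 3→4  ** P0@[33:36]
i=37 'b': node 4→10 (fail-walked)
i=38 'c': node 10→15 (fail-walked)
i=39 'b': node 15→10 (fail-walked)
i=40 'c': node 10→15 (fail-walked)
i=41 'd': node 15→16  ** P3@[39:41],P4@[40:41]
i=42 'a': node 16→1 (fail-walked)

All matches (sorted): [[2,3],[2,4],[5,4],[9,1],[14,1],[20,1],[24,4],[27,1],[31,0],[36,0],[41,3],[41,4]]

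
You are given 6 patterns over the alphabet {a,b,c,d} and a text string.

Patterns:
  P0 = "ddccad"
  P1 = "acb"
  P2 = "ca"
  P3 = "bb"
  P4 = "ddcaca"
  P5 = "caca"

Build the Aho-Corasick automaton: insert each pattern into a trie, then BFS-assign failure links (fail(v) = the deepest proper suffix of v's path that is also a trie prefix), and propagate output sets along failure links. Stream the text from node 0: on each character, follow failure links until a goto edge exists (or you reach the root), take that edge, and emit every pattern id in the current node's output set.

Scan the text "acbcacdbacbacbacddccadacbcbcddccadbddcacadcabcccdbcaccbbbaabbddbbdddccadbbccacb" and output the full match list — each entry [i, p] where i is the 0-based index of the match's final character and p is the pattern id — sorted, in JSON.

Build automaton:
Trie nodes:
  n0 'ε': a→7 b→12 c→10 d→1
  n1 'd': d→2
  n2 'dd': c→3
  n3 'ddc': a→14 c→4
  n4 'ddcc': a→5
  n5 'ddcca': d→6
  n6 'ddccad': ·  ←P0
  n7 'a': c→8
  n8 'ac': b→9
  n9 'acb': ·  ←P1
  n10 'c': a→11
  n11 'ca': c→17  ←P2
  n12 'b': b→13
  n13 'bb': ·  ←P3
  n14 'ddca': c→15
  n15 'ddcac': a→16
  n16 'ddcaca': ·  ←P4
  n17 'cac': a→18
  n18 'caca': ·  ←P5

BFS fail/out derivation:
  fail(1) 'd': from fail(0)=0 chase 'd': 0 ⇒ 0;  out=∅∪out(0)=∅
  fail(7) 'a': from fail(0)=0 chase 'a': 0 ⇒ 0;  out=∅∪out(0)=∅
  fail(10) 'c': from fail(0)=0 chase 'c': 0 ⇒ 0;  out=∅∪out(0)=∅
  fail(12) 'b': from fail(0)=0 chase 'b': 0 ⇒ 0;  out=∅∪out(0)=∅
  fail(2) 'dd': from fail(1)=0 chase 'd': 0 ⇒ 1;  out=∅∪out(1)=∅
  fail(8) 'ac': from fail(7)=0 chase 'c': 0 ⇒ 10;  out=∅∪out(10)=∅
  fail(11) 'ca': from fail(10)=0 chase 'a': 0 ⇒ 7;  out={2}∪out(7)={2}
  fail(13) 'bb': from fail(12)=0 chase 'b': 0 ⇒ 12;  out={3}∪out(12)={3}
  fail(3) 'ddc': from fail(2)=1 chase 'c': 1→0 ⇒ 10;  out=∅∪out(10)=∅
  fail(9) 'acb': from fail(8)=10 chase 'b': 10→0 ⇒ 12;  out={1}∪out(12)={1}
  fail(17) 'cac': from fail(11)=7 chase 'c': 7 ⇒ 8;  out=∅∪out(8)=∅
  fail(4) 'ddcc': from fail(3)=10 chase 'c': 10→0 ⇒ 10;  out=∅∪out(10)=∅
  fail(14) 'ddca': from fail(3)=10 chase 'a': 10 ⇒ 11;  out=∅∪out(11)={2}
  fail(18) 'caca': from fail(17)=8 chase 'a': 8→10 ⇒ 11;  out={5}∪out(11)={2,5}
  fail(5) 'ddcca': from fail(4)=10 chase 'a': 10 ⇒ 11;  out=∅∪out(11)={2}
  fail(15) 'ddcac': from fail(14)=11 chase 'c': 11 ⇒ 17;  out=∅∪out(17)=∅
  fail(6) 'ddccad': from fail(5)=11 chase 'd': 11→7→0 ⇒ 1;  out={0}∪out(1)={0}
  fail(16) 'ddcaca': from fail(15)=17 chase 'a': 17 ⇒ 18;  out={4}∪out(18)={2,4,5}

Text stream:
i=0 'a': node 0→7
i=1 'c': node 7→8
i=2 'b': node 8→9  → match P1@[0:2]
i=3 'c': node 9→10 (fail-walked)
i=4 'a': node 10→11  → match P2@[3:4]
i=5 'c': node 11→17
i=6 'd': node 17→1 (fail-walked)
i=7 'b': node 1→12 (fail-walked)
i=8 'a': node 12→7 (fail-walked)
i=9 'c': node 7→8
i=10 'b': node 8→9  → match P1@[8:10]
i=11 'a': node 9→7 (fail-walked)
i=12 'c': node 7→8
i=13 'b': node 8→9  → match P1@[11:13]
i=14 'a': node 9→7 (fail-walked)
i=15 'c': node 7→8
i=16 'd': node 8→1 (fail-walked)
i=17 'd': node 1→2
i=18 'c': node 2→3
i=19 'c': node 3→4
i=20 'a': node 4→5  → match P2@[19:20]
i=21 'd': node 5→6  → match P0@[16:21]
i=22 'a': node 6→7 (fail-walked)
i=23 'c': node 7→8
i=24 'b': node 8→9  → match P1@[22:24]
i=25 'c': node 9→10 (fail-walked)
i=26 'b': node 10→12 (fail-walked)
i=27 'c': node 12→10 (fail-walked)
i=28 'd': node 10→1 (fail-walked)
i=29 'd': node 1→2
i=30 'c': node 2→3
i=31 'c': node 3→4
i=32 'a': node 4→5  → match P2@[31:32]
i=33 'd': node 5→6  → match P0@[28:33]
i=34 'b': node 6→12 (fail-walked)
i=35 'd': node 12→1 (fail-walked)
i=36 'd': node 1→2
i=37 'c': node 2→3
i=38 'a': node 3→14  → match P2@[37:38]
i=39 'c': node 14→15
i=40 'a': node 15→16  → match P2@[39:40],P4@[35:40],P5@[37:40]
i=41 'd': node 16→1 (fail-walked)
i=42 'c': node 1→10 (fail-walked)
i=43 'a': node 10→11  → match P2@[42:43]
i=44 'b': node 11→12 (fail-walked)
i=45 'c': node 12→10 (fail-walked)
i=46 'c': node 10→10 (fail-walked)
i=47 'c': node 10→10 (fail-walked)
i=48 'd': node 10→1 (fail-walked)
i=49 'b': node 1→12 (fail-walked)
i=50 'c': node 12→10 (fail-walked)
i=51 'a': node 10→11  → match P2@[50:51]
i=52 'c': node 11→17
i=53 'c': node 17→10 (fail-walked)
i=54 'b': node 10→12 (fail-walked)
i=55 'b': node 12→13  → match P3@[54:55]
i=56 'b': node 13→13 (fail-walked)  → match P3@[55:56]
i=57 'a': node 13→7 (fail-walked)
i=58 'a': node 7→7 (fail-walked)
i=59 'b': node 7→12 (fail-walked)
i=60 'b': node 12→13  → match P3@[59:60]
i=61 'd': node 13→1 (fail-walked)
i=62 'd': node 1→2
i=63 'b': node 2→12 (fail-walked)
i=64 'b': node 12→13  → match P3@[63:64]
i=65 'd': node 13→1 (fail-walked)
i=66 'd': node 1→2
i=67 'd': node 2→2 (fail-walked)
i=68 'c': node 2→3
i=69 'c': node 3→4
i=70 'a': node 4→5  → match P2@[69:70]
i=71 'd': node 5→6  → match P0@[66:71]
i=72 'b': node 6→12 (fail-walked)
i=73 'b': node 12→13  → match P3@[72:73]
i=74 'c': node 13→10 (fail-walked)
i=75 'c': node 10→10 (fail-walked)
i=76 'a': node 10→11  → match P2@[75:76]
i=77 'c': node 11→17
i=78 'b': node 17→9 (fail-walked)  → match P1@[76:78]

All matches (sorted): [[2,1],[4,2],[10,1],[13,1],[20,2],[21,0],[24,1],[32,2],[33,0],[38,2],[40,2],[40,4],[40,5],[43,2],[51,2],[55,3],[56,3],[60,3],[64,3],[70,2],[71,0],[73,3],[76,2],[78,1]]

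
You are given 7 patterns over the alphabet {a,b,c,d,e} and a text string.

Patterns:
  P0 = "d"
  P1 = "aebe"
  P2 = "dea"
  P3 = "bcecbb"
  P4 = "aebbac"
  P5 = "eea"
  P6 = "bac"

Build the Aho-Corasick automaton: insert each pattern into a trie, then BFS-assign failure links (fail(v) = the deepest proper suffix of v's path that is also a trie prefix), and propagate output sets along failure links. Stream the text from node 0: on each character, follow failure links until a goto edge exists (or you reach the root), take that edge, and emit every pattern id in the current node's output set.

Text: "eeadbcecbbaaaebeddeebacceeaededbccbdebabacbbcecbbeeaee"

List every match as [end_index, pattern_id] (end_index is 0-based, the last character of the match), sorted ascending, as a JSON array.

Build:
Trie nodes:
  0='ε' goto a→2 b→8 d→1 e→17
  1='d' goto e→6  ←P0
  2='a' goto e→3
  3='ae' goto b→4
  4='aeb' goto b→14 e→5
  5='aebe' goto ·  ←P1
  6='de' goto a→7
  7='dea' goto ·  ←P2
  8='b' goto a→20 c→9
  9='bc' goto e→10
  10='bce' goto c→11
  11='bcec' goto b→12
  12='bcecb' goto b→13
  13='bcecbb' goto ·  ←P3
  14='aebb' goto a→15
  15='aebba' goto c→16
  16='aebbac' goto ·  ←P4
  17='e' goto e→18
  18='ee' goto a→19
  19='eea' goto ·  ←P5
  20='ba' goto c→21
  21='bac' goto ·  ←P6

BFS fail/out derivation:
  n1('d'): parent n0 fail=0; on 'd' 0 → fail=0;  out {0}∪∅={0}
  n2('a'): parent n0 fail=0; on 'a' 0 → fail=0;  out ∅∪∅=∅
  n8('b'): parent n0 fail=0; on 'b' 0 → fail=0;  out ∅∪∅=∅
  n17('e'): parent n0 fail=0; on 'e' 0 → fail=0;  out ∅∪∅=∅
  n3('ae'): parent n2 fail=0; on 'e' 0 → fail=17;  out ∅∪∅=∅
  n6('de'): parent n1 fail=0; on 'e' 0 → fail=17;  out ∅∪∅=∅
  n9('bc'): parent n8 fail=0; on 'c' 0 → fail=0;  out ∅∪∅=∅
  n18('ee'): parent n17 fail=0; on 'e' 0 → fail=17;  out ∅∪∅=∅
  n20('ba'): parent n8 fail=0; on 'a' 0 → fail=2;  out ∅∪∅=∅
  n4('aeb'): parent n3 fail=17; on 'b' 17→0 → fail=8;  out ∅∪∅=∅
  n7('dea'): parent n6 fail=17; on 'a' 17→0 → fail=2;  out {2}∪∅={2}
  n10('bce'): parent n9 fail=0; on 'e' 0 → fail=17;  out ∅∪∅=∅
  n19('eea'): parent n18 fail=17; on 'a' 17→0 → fail=2;  out {5}∪∅={5}
  n21('bac'): parent n20 fail=2; on 'c' 2→0 → fail=0;  out {6}∪∅={6}
  n5('aebe'): parent n4 fail=8; on 'e' 8→0 → fail=17;  out {1}∪∅={1}
  n11('bcec'): parent n10 fail=17; on 'c' 17→0 → fail=0;  out ∅∪∅=∅
  n14('aebb'): parent n4 fail=8; on 'b' 8→0 → fail=8;  out ∅∪∅=∅
  n12('bcecb'): parent n11 fail=0; on 'b' 0 → fail=8;  out ∅∪∅=∅
  n15('aebba'): parent n14 fail=8; on 'a' 8 → fail=20;  out ∅∪∅=∅
  n13('bcecbb'): parent n12 fail=8; on 'b' 8→0 → fail=8;  out {3}∪∅={3}
  n16('aebbac'): parent n15 fail=20; on 'c' 20 → fail=21;  out {4}∪{6}={4,6}

Text stream:
i=0 'e': node 0→17
i=1 'e': node 17→18
i=2 'a': node 18→19  ** P5@[0:2]
i=3 'd': node 19→1 ·f  ** P0@[3:3]
i=4 'b': node 1→8 ·f
i=5 'c': node 8→9
i=6 'e': node 9→10
i=7 'c': node 10→11
i=8 'b': node 11→12
i=9 'b': node 12→13  ** P3@[4:9]
i=10 'a': node 13→20 ·f
i=11 'a': node 20→2 ·f
i=12 'a': node 2→2 ·f
i=13 'e': node 2→3
i=14 'b': node 3→4
i=15 'e': node 4→5  ** P1@[12:15]
i=16 'd': node 5→1 ·f  ** P0@[16:16]
i=17 'd': node 1→1 ·f  ** P0@[17:17]
i=18 'e': node 1→6
i=19 'e': node 6→18 ·f
i=20 'b': node 18→8 ·f
i=21 'a': node 8→20
i=22 'c': node 20→21  ** P6@[20:22]
i=23 'c': node 21→0 ·f
i=24 'e': node 0→17
i=25 'e': node 17→18
i=26 'a': node 18→19  ** P5@[24:26]
i=27 'e': node 19→3 ·f
i=28 'd': node 3→1 ·f  ** P0@[28:28]
i=29 'e': node 1→6
i=30 'd': node 6→1 ·f  ** P0@[30:30]
i=31 'b': node 1→8 ·f
i=32 'c': node 8→9
i=33 'c': node 9→0 ·f
i=34 'b': node 0→8
i=35 'd': node 8→1 ·f  ** P0@[35:35]
i=36 'e': node 1→6
i=37 'b': node 6→8 ·f
i=38 'a': node 8→20
i=39 'b': node 20→8 ·f
i=40 'a': node 8→20
i=41 'c': node 20→21  ** P6@[39:41]
i=42 'b': node 21→8 ·f
i=43 'b': node 8→8 ·f
i=44 'c': node 8→9
i=45 'e': node 9→10
i=46 'c': node 10→11
i=47 'b': node 11→12
i=48 'b': node 12→13  ** P3@[43:48]
i=49 'e': node 13→17 ·f
i=50 'e': node 17→18
i=51 'a': node 18→19  ** P5@[49:51]
i=52 'e': node 19→3 ·f
i=53 'e': node 3→18 ·f

Matches: [[2,5],[3,0],[9,3],[15,1],[16,0],[17,0],[22,6],[26,5],[28,0],[30,0],[35,0],[41,6],[48,3],[51,5]]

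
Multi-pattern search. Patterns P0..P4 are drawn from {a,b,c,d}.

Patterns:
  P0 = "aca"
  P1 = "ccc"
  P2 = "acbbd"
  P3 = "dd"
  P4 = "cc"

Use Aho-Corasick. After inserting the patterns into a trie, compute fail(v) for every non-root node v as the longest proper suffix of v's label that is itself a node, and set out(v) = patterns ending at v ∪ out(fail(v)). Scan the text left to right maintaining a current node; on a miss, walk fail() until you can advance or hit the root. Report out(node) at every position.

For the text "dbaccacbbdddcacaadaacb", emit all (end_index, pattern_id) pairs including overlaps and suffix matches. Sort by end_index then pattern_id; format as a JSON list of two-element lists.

Build:
Trie nodes:
  0='ε' goto a→1 c→4 d→10
  1='a' goto c→2
  2='ac' goto a→3 b→7
  3='aca' goto ·  ←P0
  4='c' goto c→5
  5='cc' goto c→6  ←P4
  6='ccc' goto ·  ←P1
  7='acb' goto b→8
  8='acbb' goto d→9
  9='acbbd' goto ·  ←P2
  10='d' goto d→11
  11='dd' goto ·  ←P3

Failure links (BFS by depth):
  fail(1) 'a': from fail(0)=0 chase 'a': 0 ⇒ 0;  out=∅∪out(0)=∅
  fail(4) 'c': from fail(0)=0 chase 'c': 0 ⇒ 0;  out=∅∪out(0)=∅
  fail(10) 'd': from fail(0)=0 chase 'd': 0 ⇒ 0;  out=∅∪out(0)=∅
  fail(2) 'ac': from fail(1)=0 chase 'c': 0 ⇒ 4;  out=∅∪out(4)=∅
  fail(5) 'cc': from fail(4)=0 chase 'c': 0 ⇒ 4;  out={4}∪out(4)={4}
  fail(11) 'dd': from fail(10)=0 chase 'd': 0 ⇒ 10;  out={3}∪out(10)={3}
  fail(3) 'aca': from fail(2)=4 chase 'a': 4→0 ⇒ 1;  out={0}∪out(1)={0}
  fail(6) 'ccc': from fail(5)=4 chase 'c': 4 ⇒ 5;  out={1}∪out(5)={1,4}
  fail(7) 'acb': from fail(2)=4 chase 'b': 4→0 ⇒ 0;  out=∅∪out(0)=∅
  fail(8) 'acbb': from fail(7)=0 chase 'b': 0 ⇒ 0;  out=∅∪out(0)=∅
  fail(9) 'acbbd': from fail(8)=0 chase 'd': 0 ⇒ 10;  out={2}∪out(10)={2}

Run:
[0] read 'd'  n0⇒n10
[1] read 'b'  n10⇒n0 (via fail)
[2] read 'a'  n0⇒n1
[3] read 'c'  n1⇒n2
[4] read 'c'  n2⇒n5 (via fail)  → match P4@[3:4]
[5] read 'a'  n5⇒n1 (via fail)
[6] read 'c'  n1⇒n2
[7] read 'b'  n2⇒n7
[8] read 'b'  n7⇒n8
[9] read 'd'  n8⇒n9  → match P2@[5:9]
[10] read 'd'  n9⇒n11 (via fail)  → match P3@[9:10]
[11] read 'd'  n11⇒n11 (via fail)  → match P3@[10:11]
[12] read 'c'  n11⇒n4 (via fail)
[13] read 'a'  n4⇒n1 (via fail)
[14] read 'c'  n1⇒n2
[15] read 'a'  n2⇒n3  → match P0@[13:15]
[16] read 'a'  n3⇒n1 (via fail)
[17] read 'd'  n1⇒n10 (via fail)
[18] read 'a'  n10⇒n1 (via fail)
[19] read 'a'  n1⇒n1 (via fail)
[20] read 'c'  n1⇒n2
[21] read 'b'  n2⇒n7

Result: [[4,4],[9,2],[10,3],[11,3],[15,0]]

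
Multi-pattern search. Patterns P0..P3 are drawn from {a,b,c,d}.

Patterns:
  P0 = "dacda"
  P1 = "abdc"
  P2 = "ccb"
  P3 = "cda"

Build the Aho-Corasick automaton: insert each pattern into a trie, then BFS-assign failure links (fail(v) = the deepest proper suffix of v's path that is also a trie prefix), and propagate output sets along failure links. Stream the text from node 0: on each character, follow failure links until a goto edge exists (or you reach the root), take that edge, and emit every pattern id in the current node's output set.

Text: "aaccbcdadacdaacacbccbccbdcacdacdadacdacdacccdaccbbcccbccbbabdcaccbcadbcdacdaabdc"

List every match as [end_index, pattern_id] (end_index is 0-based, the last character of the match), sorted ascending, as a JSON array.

Build automaton:
Trie nodes:
  n0 'ε': a→6 c→10 d→1
  n1 'd': a→2
  n2 'da': c→3
  n3 'dac': d→4
  n4 'dacd': a→5
  n5 'dacda': ·  [P0 ends]
  n6 'a': b→7
  n7 'ab': d→8
  n8 'abd': c→9
  n9 'abdc': ·  [P1 ends]
  n10 'c': c→11 d→13
  n11 'cc': b→12
  n12 'ccb': ·  [P2 ends]
  n13 'cd': a→14
  n14 'cda': ·  [P3 ends]

Failure links (BFS by depth):
  fail(1) 'd': from fail(0)=0 chase 'd': 0 ⇒ 0;  out=∅∪out(0)=∅
  fail(6) 'a': from fail(0)=0 chase 'a': 0 ⇒ 0;  out=∅∪out(0)=∅
  fail(10) 'c': from fail(0)=0 chase 'c': 0 ⇒ 0;  out=∅∪out(0)=∅
  fail(2) 'da': from fail(1)=0 chase 'a': 0 ⇒ 6;  out=∅∪out(6)=∅
  fail(7) 'ab': from fail(6)=0 chase 'b': 0 ⇒ 0;  out=∅∪out(0)=∅
  fail(11) 'cc': from fail(10)=0 chase 'c': 0 ⇒ 10;  out=∅∪out(10)=∅
  fail(13) 'cd': from fail(10)=0 chase 'd': 0 ⇒ 1;  out=∅∪out(1)=∅
  fail(3) 'dac': from fail(2)=6 chase 'c': 6→0 ⇒ 10;  out=∅∪out(10)=∅
  fail(8) 'abd': from fail(7)=0 chase 'd': 0 ⇒ 1;  out=∅∪out(1)=∅
  fail(12) 'ccb': from fail(11)=10 chase 'b': 10→0 ⇒ 0;  out={2}∪out(0)={2}
  fail(14) 'cda': from fail(13)=1 chase 'a': 1 ⇒ 2;  out={3}∪out(2)={3}
  fail(4) 'dacd': from fail(3)=10 chase 'd': 10 ⇒ 13;  out=∅∪out(13)=∅
  fail(9) 'abdc': from fail(8)=1 chase 'c': 1→0 ⇒ 10;  out={1}∪out(10)={1}
  fail(5) 'dacda': from fail(4)=13 chase 'a': 13 ⇒ 14;  out={0}∪out(14)={0,3}

Text stream:
pos 0 'a': at 6
pos 1 'a': at 6 (via fail)
pos 2 'c': at 10 (via fail)
pos 3 'c': at 11
pos 4 'b': at 12  ** P2@[2:4]
pos 5 'c': at 10 (via fail)
pos 6 'd': at 13
pos 7 'a': at 14  ** P3@[5:7]
pos 8 'd': at 1 (via fail)
pos 9 'a': at 2
pos 10 'c': at 3
pos 11 'd': at 4
pos 12 'a': at 5  ** P0@[8:12],P3@[10:12]
pos 13 'a': at 6 (via fail)
pos 14 'c': at 10 (via fail)
pos 15 'a': at 6 (via fail)
pos 16 'c': at 10 (via fail)
pos 17 'b': at 0 (via fail)
pos 18 'c': at 10
pos 19 'c': at 11
pos 20 'b': at 12  ** P2@[18:20]
pos 21 'c': at 10 (via fail)
pos 22 'c': at 11
pos 23 'b': at 12  ** P2@[21:23]
pos 24 'd': at 1 (via fail)
pos 25 'c': at 10 (via fail)
pos 26 'a': at 6 (via fail)
pos 27 'c': at 10 (via fail)
pos 28 'd': at 13
pos 29 'a': at 14  ** P3@[27:29]
pos 30 'c': at 3 (via fail)
pos 31 'd': at 4
pos 32 'a': at 5  ** P0@[28:32],P3@[30:32]
pos 33 'd': at 1 (via fail)
pos 34 'a': at 2
pos 35 'c': at 3
pos 36 'd': at 4
pos 37 'a': at 5  ** P0@[33:37],P3@[35:37]
pos 38 'c': at 3 (via fail)
pos 39 'd': at 4
pos 40 'a': at 5  ** P0@[36:40],P3@[38:40]
pos 41 'c': at 3 (via fail)
pos 42 'c': at 11 (via fail)
pos 43 'c': at 11 (via fail)
pos 44 'd': at 13 (via fail)
pos 45 'a': at 14  ** P3@[43:45]
pos 46 'c': at 3 (via fail)
pos 47 'c': at 11 (via fail)
pos 48 'b': at 12  ** P2@[46:48]
pos 49 'b': at 0 (via fail)
pos 50 'c': at 10
pos 51 'c': at 11
pos 52 'c': at 11 (via fail)
pos 53 'b': at 12  ** P2@[51:53]
pos 54 'c': at 10 (via fail)
pos 55 'c': at 11
pos 56 'b': at 12  ** P2@[54:56]
pos 57 'b': at 0 (via fail)
pos 58 'a': at 6
pos 59 'b': at 7
pos 60 'd': at 8
pos 61 'c': at 9  ** P1@[58:61]
pos 62 'a': at 6 (via fail)
pos 63 'c': at 10 (via fail)
pos 64 'c': at 11
pos 65 'b': at 12  ** P2@[63:65]
pos 66 'c': at 10 (via fail)
pos 67 'a': at 6 (via fail)
pos 68 'd': at 1 (via fail)
pos 69 'b': at 0 (via fail)
pos 70 'c': at 10
pos 71 'd': at 13
pos 72 'a': at 14  ** P3@[70:72]
pos 73 'c': at 3 (via fail)
pos 74 'd': at 4
pos 75 'a': at 5  ** P0@[71:75],P3@[73:75]
pos 76 'a': at 6 (via fail)
pos 77 'b': at 7
pos 78 'd': at 8
pos 79 'c': at 9  ** P1@[76:79]

Result: [[4,2],[7,3],[12,0],[12,3],[20,2],[23,2],[29,3],[32,0],[32,3],[37,0],[37,3],[40,0],[40,3],[45,3],[48,2],[53,2],[56,2],[61,1],[65,2],[72,3],[75,0],[75,3],[79,1]]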